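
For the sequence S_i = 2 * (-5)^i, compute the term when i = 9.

S_9 = 2 * (-5)^9 = 2 * -1953125 = -3906250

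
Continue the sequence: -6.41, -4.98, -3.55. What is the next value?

Differences: -4.98 - -6.41 = 1.43
This is an arithmetic sequence with common difference d = 1.43.
Next term = -3.55 + 1.43 = -2.12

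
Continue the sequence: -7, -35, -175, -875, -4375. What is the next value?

Ratios: -35 / -7 = 5.0
This is a geometric sequence with common ratio r = 5.
Next term = -4375 * 5 = -21875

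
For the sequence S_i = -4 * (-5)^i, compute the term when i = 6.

S_6 = -4 * (-5)^6 = -4 * 15625 = -62500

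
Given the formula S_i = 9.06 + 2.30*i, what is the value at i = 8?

S_8 = 9.06 + 2.3*8 = 9.06 + 18.4 = 27.46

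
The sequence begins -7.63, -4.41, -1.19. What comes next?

Differences: -4.41 - -7.63 = 3.22
This is an arithmetic sequence with common difference d = 3.22.
Next term = -1.19 + 3.22 = 2.03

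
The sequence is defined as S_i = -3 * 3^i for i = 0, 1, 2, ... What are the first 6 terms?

This is a geometric sequence.
i=0: S_0 = -3 * 3^0 = -3
i=1: S_1 = -3 * 3^1 = -9
i=2: S_2 = -3 * 3^2 = -27
i=3: S_3 = -3 * 3^3 = -81
i=4: S_4 = -3 * 3^4 = -243
i=5: S_5 = -3 * 3^5 = -729
The first 6 terms are: [-3, -9, -27, -81, -243, -729]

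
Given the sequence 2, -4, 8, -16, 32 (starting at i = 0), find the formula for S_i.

Check ratios: -4 / 2 = -2.0
Common ratio r = -2.
First term a = 2.
Formula: S_i = 2 * (-2)^i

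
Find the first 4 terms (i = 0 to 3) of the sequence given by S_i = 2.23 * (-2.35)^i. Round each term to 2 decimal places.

This is a geometric sequence.
i=0: S_0 = 2.23 * (-2.35)^0 = 2.23
i=1: S_1 = 2.23 * (-2.35)^1 ≈ -5.24
i=2: S_2 = 2.23 * (-2.35)^2 ≈ 12.32
i=3: S_3 = 2.23 * (-2.35)^3 ≈ -28.94
The first 4 terms are: [2.23, -5.24, 12.32, -28.94]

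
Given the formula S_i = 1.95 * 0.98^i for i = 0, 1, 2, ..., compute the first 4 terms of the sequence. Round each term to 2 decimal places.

This is a geometric sequence.
i=0: S_0 = 1.95 * 0.98^0 = 1.95
i=1: S_1 = 1.95 * 0.98^1 ≈ 1.91
i=2: S_2 = 1.95 * 0.98^2 ≈ 1.87
i=3: S_3 = 1.95 * 0.98^3 ≈ 1.84
The first 4 terms are: [1.95, 1.91, 1.87, 1.84]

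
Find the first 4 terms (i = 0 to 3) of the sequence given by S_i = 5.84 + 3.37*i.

This is an arithmetic sequence.
i=0: S_0 = 5.84 + 3.37*0 = 5.84
i=1: S_1 = 5.84 + 3.37*1 = 9.21
i=2: S_2 = 5.84 + 3.37*2 = 12.58
i=3: S_3 = 5.84 + 3.37*3 = 15.95
The first 4 terms are: [5.84, 9.21, 12.58, 15.95]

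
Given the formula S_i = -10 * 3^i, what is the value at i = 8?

S_8 = -10 * 3^8 = -10 * 6561 = -65610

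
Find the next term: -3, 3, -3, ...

Ratios: 3 / -3 = -1.0
This is a geometric sequence with common ratio r = -1.
Next term = -3 * -1 = 3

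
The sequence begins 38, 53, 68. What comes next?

Differences: 53 - 38 = 15
This is an arithmetic sequence with common difference d = 15.
Next term = 68 + 15 = 83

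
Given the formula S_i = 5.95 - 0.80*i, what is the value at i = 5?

S_5 = 5.95 + -0.8*5 = 5.95 + -4.0 = 1.95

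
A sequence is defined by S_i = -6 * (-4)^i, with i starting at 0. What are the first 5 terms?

This is a geometric sequence.
i=0: S_0 = -6 * (-4)^0 = -6
i=1: S_1 = -6 * (-4)^1 = 24
i=2: S_2 = -6 * (-4)^2 = -96
i=3: S_3 = -6 * (-4)^3 = 384
i=4: S_4 = -6 * (-4)^4 = -1536
The first 5 terms are: [-6, 24, -96, 384, -1536]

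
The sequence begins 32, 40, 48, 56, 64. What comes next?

Differences: 40 - 32 = 8
This is an arithmetic sequence with common difference d = 8.
Next term = 64 + 8 = 72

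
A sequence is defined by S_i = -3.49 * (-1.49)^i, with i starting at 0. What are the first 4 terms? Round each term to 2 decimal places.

This is a geometric sequence.
i=0: S_0 = -3.49 * (-1.49)^0 = -3.49
i=1: S_1 = -3.49 * (-1.49)^1 ≈ 5.2
i=2: S_2 = -3.49 * (-1.49)^2 ≈ -7.75
i=3: S_3 = -3.49 * (-1.49)^3 ≈ 11.54
The first 4 terms are: [-3.49, 5.2, -7.75, 11.54]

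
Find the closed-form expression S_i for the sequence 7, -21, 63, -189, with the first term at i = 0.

Check ratios: -21 / 7 = -3.0
Common ratio r = -3.
First term a = 7.
Formula: S_i = 7 * (-3)^i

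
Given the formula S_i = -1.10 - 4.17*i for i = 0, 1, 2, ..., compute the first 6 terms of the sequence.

This is an arithmetic sequence.
i=0: S_0 = -1.1 + -4.17*0 = -1.1
i=1: S_1 = -1.1 + -4.17*1 = -5.27
i=2: S_2 = -1.1 + -4.17*2 = -9.44
i=3: S_3 = -1.1 + -4.17*3 = -13.61
i=4: S_4 = -1.1 + -4.17*4 = -17.78
i=5: S_5 = -1.1 + -4.17*5 = -21.95
The first 6 terms are: [-1.1, -5.27, -9.44, -13.61, -17.78, -21.95]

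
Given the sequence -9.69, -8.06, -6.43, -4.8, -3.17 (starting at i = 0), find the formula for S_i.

Check differences: -8.06 - -9.69 = 1.63
-6.43 - -8.06 = 1.63
Common difference d = 1.63.
First term a = -9.69.
Formula: S_i = -9.69 + 1.63*i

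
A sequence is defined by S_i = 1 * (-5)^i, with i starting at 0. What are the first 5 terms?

This is a geometric sequence.
i=0: S_0 = 1 * (-5)^0 = 1
i=1: S_1 = 1 * (-5)^1 = -5
i=2: S_2 = 1 * (-5)^2 = 25
i=3: S_3 = 1 * (-5)^3 = -125
i=4: S_4 = 1 * (-5)^4 = 625
The first 5 terms are: [1, -5, 25, -125, 625]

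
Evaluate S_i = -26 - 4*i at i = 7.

S_7 = -26 + -4*7 = -26 + -28 = -54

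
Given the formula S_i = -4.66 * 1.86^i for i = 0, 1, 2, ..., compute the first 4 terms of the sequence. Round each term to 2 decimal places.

This is a geometric sequence.
i=0: S_0 = -4.66 * 1.86^0 = -4.66
i=1: S_1 = -4.66 * 1.86^1 ≈ -8.67
i=2: S_2 = -4.66 * 1.86^2 ≈ -16.12
i=3: S_3 = -4.66 * 1.86^3 ≈ -29.99
The first 4 terms are: [-4.66, -8.67, -16.12, -29.99]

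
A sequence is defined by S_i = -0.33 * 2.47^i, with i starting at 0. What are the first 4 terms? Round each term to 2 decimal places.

This is a geometric sequence.
i=0: S_0 = -0.33 * 2.47^0 = -0.33
i=1: S_1 = -0.33 * 2.47^1 ≈ -0.82
i=2: S_2 = -0.33 * 2.47^2 ≈ -2.01
i=3: S_3 = -0.33 * 2.47^3 ≈ -4.97
The first 4 terms are: [-0.33, -0.82, -2.01, -4.97]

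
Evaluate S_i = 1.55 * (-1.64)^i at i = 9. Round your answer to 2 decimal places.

S_9 = 1.55 * (-1.64)^9 ≈ 1.55 * -85.8212 ≈ -133.02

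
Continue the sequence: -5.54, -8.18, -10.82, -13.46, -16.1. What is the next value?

Differences: -8.18 - -5.54 = -2.64
This is an arithmetic sequence with common difference d = -2.64.
Next term = -16.1 + -2.64 = -18.74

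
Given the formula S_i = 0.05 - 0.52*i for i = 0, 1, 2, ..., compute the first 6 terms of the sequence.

This is an arithmetic sequence.
i=0: S_0 = 0.05 + -0.52*0 = 0.05
i=1: S_1 = 0.05 + -0.52*1 = -0.47
i=2: S_2 = 0.05 + -0.52*2 = -0.99
i=3: S_3 = 0.05 + -0.52*3 = -1.51
i=4: S_4 = 0.05 + -0.52*4 = -2.03
i=5: S_5 = 0.05 + -0.52*5 = -2.55
The first 6 terms are: [0.05, -0.47, -0.99, -1.51, -2.03, -2.55]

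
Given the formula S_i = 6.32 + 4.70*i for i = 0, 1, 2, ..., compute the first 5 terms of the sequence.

This is an arithmetic sequence.
i=0: S_0 = 6.32 + 4.7*0 = 6.32
i=1: S_1 = 6.32 + 4.7*1 = 11.02
i=2: S_2 = 6.32 + 4.7*2 = 15.72
i=3: S_3 = 6.32 + 4.7*3 = 20.42
i=4: S_4 = 6.32 + 4.7*4 = 25.12
The first 5 terms are: [6.32, 11.02, 15.72, 20.42, 25.12]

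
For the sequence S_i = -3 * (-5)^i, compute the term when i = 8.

S_8 = -3 * (-5)^8 = -3 * 390625 = -1171875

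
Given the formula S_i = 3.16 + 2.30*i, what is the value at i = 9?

S_9 = 3.16 + 2.3*9 = 3.16 + 20.7 = 23.86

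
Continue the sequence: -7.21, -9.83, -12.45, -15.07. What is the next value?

Differences: -9.83 - -7.21 = -2.62
This is an arithmetic sequence with common difference d = -2.62.
Next term = -15.07 + -2.62 = -17.69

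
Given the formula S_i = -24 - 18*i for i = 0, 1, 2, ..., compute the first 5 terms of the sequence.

This is an arithmetic sequence.
i=0: S_0 = -24 + -18*0 = -24
i=1: S_1 = -24 + -18*1 = -42
i=2: S_2 = -24 + -18*2 = -60
i=3: S_3 = -24 + -18*3 = -78
i=4: S_4 = -24 + -18*4 = -96
The first 5 terms are: [-24, -42, -60, -78, -96]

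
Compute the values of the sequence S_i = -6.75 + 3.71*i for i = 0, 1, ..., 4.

This is an arithmetic sequence.
i=0: S_0 = -6.75 + 3.71*0 = -6.75
i=1: S_1 = -6.75 + 3.71*1 = -3.04
i=2: S_2 = -6.75 + 3.71*2 = 0.67
i=3: S_3 = -6.75 + 3.71*3 = 4.38
i=4: S_4 = -6.75 + 3.71*4 = 8.09
The first 5 terms are: [-6.75, -3.04, 0.67, 4.38, 8.09]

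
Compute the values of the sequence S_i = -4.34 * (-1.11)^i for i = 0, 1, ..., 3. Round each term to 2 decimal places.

This is a geometric sequence.
i=0: S_0 = -4.34 * (-1.11)^0 = -4.34
i=1: S_1 = -4.34 * (-1.11)^1 ≈ 4.82
i=2: S_2 = -4.34 * (-1.11)^2 ≈ -5.35
i=3: S_3 = -4.34 * (-1.11)^3 ≈ 5.94
The first 4 terms are: [-4.34, 4.82, -5.35, 5.94]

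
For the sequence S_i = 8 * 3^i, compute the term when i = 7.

S_7 = 8 * 3^7 = 8 * 2187 = 17496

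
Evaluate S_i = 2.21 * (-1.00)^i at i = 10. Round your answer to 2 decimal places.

S_10 = 2.21 * (-1.0)^10 = 2.21 * 1 = 2.21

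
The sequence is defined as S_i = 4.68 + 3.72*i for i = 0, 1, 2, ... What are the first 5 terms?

This is an arithmetic sequence.
i=0: S_0 = 4.68 + 3.72*0 = 4.68
i=1: S_1 = 4.68 + 3.72*1 = 8.4
i=2: S_2 = 4.68 + 3.72*2 = 12.12
i=3: S_3 = 4.68 + 3.72*3 = 15.84
i=4: S_4 = 4.68 + 3.72*4 = 19.56
The first 5 terms are: [4.68, 8.4, 12.12, 15.84, 19.56]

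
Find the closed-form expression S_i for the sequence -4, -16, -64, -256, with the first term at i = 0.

Check ratios: -16 / -4 = 4.0
Common ratio r = 4.
First term a = -4.
Formula: S_i = -4 * 4^i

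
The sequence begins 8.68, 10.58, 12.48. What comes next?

Differences: 10.58 - 8.68 = 1.9
This is an arithmetic sequence with common difference d = 1.9.
Next term = 12.48 + 1.9 = 14.38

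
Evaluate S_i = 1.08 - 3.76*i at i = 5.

S_5 = 1.08 + -3.76*5 = 1.08 + -18.8 = -17.72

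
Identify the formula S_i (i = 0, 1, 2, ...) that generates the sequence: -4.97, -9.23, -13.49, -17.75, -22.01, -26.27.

Check differences: -9.23 - -4.97 = -4.26
-13.49 - -9.23 = -4.26
Common difference d = -4.26.
First term a = -4.97.
Formula: S_i = -4.97 - 4.26*i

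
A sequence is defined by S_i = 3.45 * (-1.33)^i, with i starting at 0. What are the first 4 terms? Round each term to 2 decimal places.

This is a geometric sequence.
i=0: S_0 = 3.45 * (-1.33)^0 = 3.45
i=1: S_1 = 3.45 * (-1.33)^1 ≈ -4.59
i=2: S_2 = 3.45 * (-1.33)^2 ≈ 6.1
i=3: S_3 = 3.45 * (-1.33)^3 ≈ -8.12
The first 4 terms are: [3.45, -4.59, 6.1, -8.12]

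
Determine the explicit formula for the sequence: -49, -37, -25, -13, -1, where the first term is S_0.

Check differences: -37 - -49 = 12
-25 - -37 = 12
Common difference d = 12.
First term a = -49.
Formula: S_i = -49 + 12*i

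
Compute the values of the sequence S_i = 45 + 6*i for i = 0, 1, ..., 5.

This is an arithmetic sequence.
i=0: S_0 = 45 + 6*0 = 45
i=1: S_1 = 45 + 6*1 = 51
i=2: S_2 = 45 + 6*2 = 57
i=3: S_3 = 45 + 6*3 = 63
i=4: S_4 = 45 + 6*4 = 69
i=5: S_5 = 45 + 6*5 = 75
The first 6 terms are: [45, 51, 57, 63, 69, 75]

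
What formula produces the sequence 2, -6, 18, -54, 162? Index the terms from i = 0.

Check ratios: -6 / 2 = -3.0
Common ratio r = -3.
First term a = 2.
Formula: S_i = 2 * (-3)^i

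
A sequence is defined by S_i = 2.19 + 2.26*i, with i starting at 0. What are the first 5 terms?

This is an arithmetic sequence.
i=0: S_0 = 2.19 + 2.26*0 = 2.19
i=1: S_1 = 2.19 + 2.26*1 = 4.45
i=2: S_2 = 2.19 + 2.26*2 = 6.71
i=3: S_3 = 2.19 + 2.26*3 = 8.97
i=4: S_4 = 2.19 + 2.26*4 = 11.23
The first 5 terms are: [2.19, 4.45, 6.71, 8.97, 11.23]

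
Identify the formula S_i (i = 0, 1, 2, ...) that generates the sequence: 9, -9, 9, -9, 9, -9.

Check ratios: -9 / 9 = -1.0
Common ratio r = -1.
First term a = 9.
Formula: S_i = 9 * (-1)^i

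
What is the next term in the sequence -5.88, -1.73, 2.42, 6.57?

Differences: -1.73 - -5.88 = 4.15
This is an arithmetic sequence with common difference d = 4.15.
Next term = 6.57 + 4.15 = 10.72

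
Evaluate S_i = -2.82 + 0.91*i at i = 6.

S_6 = -2.82 + 0.91*6 = -2.82 + 5.46 = 2.64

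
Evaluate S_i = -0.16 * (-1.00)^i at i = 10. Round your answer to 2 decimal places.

S_10 = -0.16 * (-1.0)^10 = -0.16 * 1 = -0.16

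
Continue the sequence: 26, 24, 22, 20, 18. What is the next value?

Differences: 24 - 26 = -2
This is an arithmetic sequence with common difference d = -2.
Next term = 18 + -2 = 16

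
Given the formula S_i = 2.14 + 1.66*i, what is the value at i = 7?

S_7 = 2.14 + 1.66*7 = 2.14 + 11.62 = 13.76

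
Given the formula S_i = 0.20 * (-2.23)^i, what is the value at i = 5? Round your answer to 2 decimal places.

S_5 = 0.2 * (-2.23)^5 ≈ 0.2 * -55.1473 ≈ -11.03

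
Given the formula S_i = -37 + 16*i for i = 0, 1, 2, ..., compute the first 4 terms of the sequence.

This is an arithmetic sequence.
i=0: S_0 = -37 + 16*0 = -37
i=1: S_1 = -37 + 16*1 = -21
i=2: S_2 = -37 + 16*2 = -5
i=3: S_3 = -37 + 16*3 = 11
The first 4 terms are: [-37, -21, -5, 11]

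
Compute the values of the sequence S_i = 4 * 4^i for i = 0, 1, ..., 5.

This is a geometric sequence.
i=0: S_0 = 4 * 4^0 = 4
i=1: S_1 = 4 * 4^1 = 16
i=2: S_2 = 4 * 4^2 = 64
i=3: S_3 = 4 * 4^3 = 256
i=4: S_4 = 4 * 4^4 = 1024
i=5: S_5 = 4 * 4^5 = 4096
The first 6 terms are: [4, 16, 64, 256, 1024, 4096]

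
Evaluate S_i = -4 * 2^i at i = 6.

S_6 = -4 * 2^6 = -4 * 64 = -256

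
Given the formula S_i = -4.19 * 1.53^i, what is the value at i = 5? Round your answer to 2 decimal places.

S_5 = -4.19 * 1.53^5 ≈ -4.19 * 8.3841 ≈ -35.13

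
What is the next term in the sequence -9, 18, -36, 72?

Ratios: 18 / -9 = -2.0
This is a geometric sequence with common ratio r = -2.
Next term = 72 * -2 = -144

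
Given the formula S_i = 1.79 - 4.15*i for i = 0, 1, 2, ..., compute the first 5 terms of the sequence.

This is an arithmetic sequence.
i=0: S_0 = 1.79 + -4.15*0 = 1.79
i=1: S_1 = 1.79 + -4.15*1 = -2.36
i=2: S_2 = 1.79 + -4.15*2 = -6.51
i=3: S_3 = 1.79 + -4.15*3 = -10.66
i=4: S_4 = 1.79 + -4.15*4 = -14.81
The first 5 terms are: [1.79, -2.36, -6.51, -10.66, -14.81]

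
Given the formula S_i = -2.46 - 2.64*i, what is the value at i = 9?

S_9 = -2.46 + -2.64*9 = -2.46 + -23.76 = -26.22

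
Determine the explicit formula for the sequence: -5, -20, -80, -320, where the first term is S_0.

Check ratios: -20 / -5 = 4.0
Common ratio r = 4.
First term a = -5.
Formula: S_i = -5 * 4^i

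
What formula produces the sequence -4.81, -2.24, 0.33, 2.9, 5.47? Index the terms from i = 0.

Check differences: -2.24 - -4.81 = 2.57
0.33 - -2.24 = 2.57
Common difference d = 2.57.
First term a = -4.81.
Formula: S_i = -4.81 + 2.57*i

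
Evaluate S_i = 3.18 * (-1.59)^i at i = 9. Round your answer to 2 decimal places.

S_9 = 3.18 * (-1.59)^9 ≈ 3.18 * -64.9492 ≈ -206.54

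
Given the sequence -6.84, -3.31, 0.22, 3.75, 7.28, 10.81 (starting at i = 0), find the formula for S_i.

Check differences: -3.31 - -6.84 = 3.53
0.22 - -3.31 = 3.53
Common difference d = 3.53.
First term a = -6.84.
Formula: S_i = -6.84 + 3.53*i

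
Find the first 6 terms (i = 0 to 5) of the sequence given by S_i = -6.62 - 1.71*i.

This is an arithmetic sequence.
i=0: S_0 = -6.62 + -1.71*0 = -6.62
i=1: S_1 = -6.62 + -1.71*1 = -8.33
i=2: S_2 = -6.62 + -1.71*2 = -10.04
i=3: S_3 = -6.62 + -1.71*3 = -11.75
i=4: S_4 = -6.62 + -1.71*4 = -13.46
i=5: S_5 = -6.62 + -1.71*5 = -15.17
The first 6 terms are: [-6.62, -8.33, -10.04, -11.75, -13.46, -15.17]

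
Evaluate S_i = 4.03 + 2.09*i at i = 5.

S_5 = 4.03 + 2.09*5 = 4.03 + 10.45 = 14.48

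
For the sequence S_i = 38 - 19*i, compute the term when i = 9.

S_9 = 38 + -19*9 = 38 + -171 = -133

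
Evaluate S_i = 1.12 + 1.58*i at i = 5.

S_5 = 1.12 + 1.58*5 = 1.12 + 7.9 = 9.02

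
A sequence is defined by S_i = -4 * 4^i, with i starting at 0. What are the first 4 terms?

This is a geometric sequence.
i=0: S_0 = -4 * 4^0 = -4
i=1: S_1 = -4 * 4^1 = -16
i=2: S_2 = -4 * 4^2 = -64
i=3: S_3 = -4 * 4^3 = -256
The first 4 terms are: [-4, -16, -64, -256]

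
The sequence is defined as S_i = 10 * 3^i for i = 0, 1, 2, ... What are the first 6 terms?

This is a geometric sequence.
i=0: S_0 = 10 * 3^0 = 10
i=1: S_1 = 10 * 3^1 = 30
i=2: S_2 = 10 * 3^2 = 90
i=3: S_3 = 10 * 3^3 = 270
i=4: S_4 = 10 * 3^4 = 810
i=5: S_5 = 10 * 3^5 = 2430
The first 6 terms are: [10, 30, 90, 270, 810, 2430]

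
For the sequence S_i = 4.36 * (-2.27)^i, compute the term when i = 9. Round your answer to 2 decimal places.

S_9 = 4.36 * (-2.27)^9 ≈ 4.36 * -1600.4154 ≈ -6977.81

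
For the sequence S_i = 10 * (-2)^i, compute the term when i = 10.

S_10 = 10 * (-2)^10 = 10 * 1024 = 10240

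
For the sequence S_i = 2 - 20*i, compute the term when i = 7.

S_7 = 2 + -20*7 = 2 + -140 = -138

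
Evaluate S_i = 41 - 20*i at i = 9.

S_9 = 41 + -20*9 = 41 + -180 = -139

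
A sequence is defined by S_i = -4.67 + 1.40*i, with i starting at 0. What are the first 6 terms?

This is an arithmetic sequence.
i=0: S_0 = -4.67 + 1.4*0 = -4.67
i=1: S_1 = -4.67 + 1.4*1 = -3.27
i=2: S_2 = -4.67 + 1.4*2 = -1.87
i=3: S_3 = -4.67 + 1.4*3 = -0.47
i=4: S_4 = -4.67 + 1.4*4 = 0.93
i=5: S_5 = -4.67 + 1.4*5 = 2.33
The first 6 terms are: [-4.67, -3.27, -1.87, -0.47, 0.93, 2.33]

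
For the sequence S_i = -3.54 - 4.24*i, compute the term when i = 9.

S_9 = -3.54 + -4.24*9 = -3.54 + -38.16 = -41.7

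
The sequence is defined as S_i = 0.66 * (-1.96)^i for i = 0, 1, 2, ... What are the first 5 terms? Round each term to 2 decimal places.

This is a geometric sequence.
i=0: S_0 = 0.66 * (-1.96)^0 = 0.66
i=1: S_1 = 0.66 * (-1.96)^1 ≈ -1.29
i=2: S_2 = 0.66 * (-1.96)^2 ≈ 2.54
i=3: S_3 = 0.66 * (-1.96)^3 ≈ -4.97
i=4: S_4 = 0.66 * (-1.96)^4 ≈ 9.74
The first 5 terms are: [0.66, -1.29, 2.54, -4.97, 9.74]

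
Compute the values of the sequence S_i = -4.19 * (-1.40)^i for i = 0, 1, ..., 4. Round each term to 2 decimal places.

This is a geometric sequence.
i=0: S_0 = -4.19 * (-1.4)^0 = -4.19
i=1: S_1 = -4.19 * (-1.4)^1 ≈ 5.87
i=2: S_2 = -4.19 * (-1.4)^2 ≈ -8.21
i=3: S_3 = -4.19 * (-1.4)^3 ≈ 11.5
i=4: S_4 = -4.19 * (-1.4)^4 ≈ -16.1
The first 5 terms are: [-4.19, 5.87, -8.21, 11.5, -16.1]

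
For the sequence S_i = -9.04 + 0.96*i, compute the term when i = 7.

S_7 = -9.04 + 0.96*7 = -9.04 + 6.72 = -2.32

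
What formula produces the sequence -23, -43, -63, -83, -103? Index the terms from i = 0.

Check differences: -43 - -23 = -20
-63 - -43 = -20
Common difference d = -20.
First term a = -23.
Formula: S_i = -23 - 20*i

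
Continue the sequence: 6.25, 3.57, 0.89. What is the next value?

Differences: 3.57 - 6.25 = -2.68
This is an arithmetic sequence with common difference d = -2.68.
Next term = 0.89 + -2.68 = -1.79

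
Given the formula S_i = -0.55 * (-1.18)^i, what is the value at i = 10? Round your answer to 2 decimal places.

S_10 = -0.55 * (-1.18)^10 ≈ -0.55 * 5.2338 ≈ -2.88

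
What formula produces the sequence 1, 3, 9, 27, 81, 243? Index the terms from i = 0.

Check ratios: 3 / 1 = 3.0
Common ratio r = 3.
First term a = 1.
Formula: S_i = 1 * 3^i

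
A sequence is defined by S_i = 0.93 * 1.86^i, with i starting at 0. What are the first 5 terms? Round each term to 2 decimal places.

This is a geometric sequence.
i=0: S_0 = 0.93 * 1.86^0 = 0.93
i=1: S_1 = 0.93 * 1.86^1 ≈ 1.73
i=2: S_2 = 0.93 * 1.86^2 ≈ 3.22
i=3: S_3 = 0.93 * 1.86^3 ≈ 5.98
i=4: S_4 = 0.93 * 1.86^4 ≈ 11.13
The first 5 terms are: [0.93, 1.73, 3.22, 5.98, 11.13]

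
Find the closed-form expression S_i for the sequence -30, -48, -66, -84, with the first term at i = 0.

Check differences: -48 - -30 = -18
-66 - -48 = -18
Common difference d = -18.
First term a = -30.
Formula: S_i = -30 - 18*i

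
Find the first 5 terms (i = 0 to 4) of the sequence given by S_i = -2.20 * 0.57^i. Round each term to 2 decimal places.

This is a geometric sequence.
i=0: S_0 = -2.2 * 0.57^0 = -2.2
i=1: S_1 = -2.2 * 0.57^1 ≈ -1.25
i=2: S_2 = -2.2 * 0.57^2 ≈ -0.71
i=3: S_3 = -2.2 * 0.57^3 ≈ -0.41
i=4: S_4 = -2.2 * 0.57^4 ≈ -0.23
The first 5 terms are: [-2.2, -1.25, -0.71, -0.41, -0.23]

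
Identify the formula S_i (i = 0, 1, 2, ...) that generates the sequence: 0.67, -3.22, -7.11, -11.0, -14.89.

Check differences: -3.22 - 0.67 = -3.89
-7.11 - -3.22 = -3.89
Common difference d = -3.89.
First term a = 0.67.
Formula: S_i = 0.67 - 3.89*i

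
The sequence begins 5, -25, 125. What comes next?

Ratios: -25 / 5 = -5.0
This is a geometric sequence with common ratio r = -5.
Next term = 125 * -5 = -625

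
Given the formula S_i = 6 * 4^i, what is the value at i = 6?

S_6 = 6 * 4^6 = 6 * 4096 = 24576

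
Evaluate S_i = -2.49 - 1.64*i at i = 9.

S_9 = -2.49 + -1.64*9 = -2.49 + -14.76 = -17.25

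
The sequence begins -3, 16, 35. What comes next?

Differences: 16 - -3 = 19
This is an arithmetic sequence with common difference d = 19.
Next term = 35 + 19 = 54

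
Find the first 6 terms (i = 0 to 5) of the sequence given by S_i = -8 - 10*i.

This is an arithmetic sequence.
i=0: S_0 = -8 + -10*0 = -8
i=1: S_1 = -8 + -10*1 = -18
i=2: S_2 = -8 + -10*2 = -28
i=3: S_3 = -8 + -10*3 = -38
i=4: S_4 = -8 + -10*4 = -48
i=5: S_5 = -8 + -10*5 = -58
The first 6 terms are: [-8, -18, -28, -38, -48, -58]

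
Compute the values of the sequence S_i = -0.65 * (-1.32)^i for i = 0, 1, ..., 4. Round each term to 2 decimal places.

This is a geometric sequence.
i=0: S_0 = -0.65 * (-1.32)^0 = -0.65
i=1: S_1 = -0.65 * (-1.32)^1 ≈ 0.86
i=2: S_2 = -0.65 * (-1.32)^2 ≈ -1.13
i=3: S_3 = -0.65 * (-1.32)^3 ≈ 1.49
i=4: S_4 = -0.65 * (-1.32)^4 ≈ -1.97
The first 5 terms are: [-0.65, 0.86, -1.13, 1.49, -1.97]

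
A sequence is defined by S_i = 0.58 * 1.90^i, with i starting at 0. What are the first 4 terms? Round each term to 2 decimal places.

This is a geometric sequence.
i=0: S_0 = 0.58 * 1.9^0 = 0.58
i=1: S_1 = 0.58 * 1.9^1 ≈ 1.1
i=2: S_2 = 0.58 * 1.9^2 ≈ 2.09
i=3: S_3 = 0.58 * 1.9^3 ≈ 3.98
The first 4 terms are: [0.58, 1.1, 2.09, 3.98]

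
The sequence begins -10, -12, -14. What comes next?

Differences: -12 - -10 = -2
This is an arithmetic sequence with common difference d = -2.
Next term = -14 + -2 = -16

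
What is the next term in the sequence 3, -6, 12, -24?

Ratios: -6 / 3 = -2.0
This is a geometric sequence with common ratio r = -2.
Next term = -24 * -2 = 48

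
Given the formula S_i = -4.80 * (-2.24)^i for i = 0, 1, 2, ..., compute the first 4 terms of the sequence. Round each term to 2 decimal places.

This is a geometric sequence.
i=0: S_0 = -4.8 * (-2.24)^0 = -4.8
i=1: S_1 = -4.8 * (-2.24)^1 ≈ 10.75
i=2: S_2 = -4.8 * (-2.24)^2 ≈ -24.08
i=3: S_3 = -4.8 * (-2.24)^3 ≈ 53.95
The first 4 terms are: [-4.8, 10.75, -24.08, 53.95]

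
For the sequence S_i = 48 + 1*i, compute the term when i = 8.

S_8 = 48 + 1*8 = 48 + 8 = 56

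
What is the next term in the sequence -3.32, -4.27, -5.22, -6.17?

Differences: -4.27 - -3.32 = -0.95
This is an arithmetic sequence with common difference d = -0.95.
Next term = -6.17 + -0.95 = -7.12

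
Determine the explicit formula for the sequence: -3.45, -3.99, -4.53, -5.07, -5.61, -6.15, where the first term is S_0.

Check differences: -3.99 - -3.45 = -0.54
-4.53 - -3.99 = -0.54
Common difference d = -0.54.
First term a = -3.45.
Formula: S_i = -3.45 - 0.54*i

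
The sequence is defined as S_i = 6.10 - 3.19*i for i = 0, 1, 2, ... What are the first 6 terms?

This is an arithmetic sequence.
i=0: S_0 = 6.1 + -3.19*0 = 6.1
i=1: S_1 = 6.1 + -3.19*1 = 2.91
i=2: S_2 = 6.1 + -3.19*2 = -0.28
i=3: S_3 = 6.1 + -3.19*3 = -3.47
i=4: S_4 = 6.1 + -3.19*4 = -6.66
i=5: S_5 = 6.1 + -3.19*5 = -9.85
The first 6 terms are: [6.1, 2.91, -0.28, -3.47, -6.66, -9.85]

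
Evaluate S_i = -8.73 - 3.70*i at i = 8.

S_8 = -8.73 + -3.7*8 = -8.73 + -29.6 = -38.33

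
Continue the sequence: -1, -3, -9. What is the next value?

Ratios: -3 / -1 = 3.0
This is a geometric sequence with common ratio r = 3.
Next term = -9 * 3 = -27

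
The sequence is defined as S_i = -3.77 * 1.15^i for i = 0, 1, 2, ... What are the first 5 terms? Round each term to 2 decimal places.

This is a geometric sequence.
i=0: S_0 = -3.77 * 1.15^0 = -3.77
i=1: S_1 = -3.77 * 1.15^1 ≈ -4.34
i=2: S_2 = -3.77 * 1.15^2 ≈ -4.99
i=3: S_3 = -3.77 * 1.15^3 ≈ -5.73
i=4: S_4 = -3.77 * 1.15^4 ≈ -6.59
The first 5 terms are: [-3.77, -4.34, -4.99, -5.73, -6.59]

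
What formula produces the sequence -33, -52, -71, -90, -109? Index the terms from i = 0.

Check differences: -52 - -33 = -19
-71 - -52 = -19
Common difference d = -19.
First term a = -33.
Formula: S_i = -33 - 19*i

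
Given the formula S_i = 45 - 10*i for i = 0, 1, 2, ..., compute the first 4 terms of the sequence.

This is an arithmetic sequence.
i=0: S_0 = 45 + -10*0 = 45
i=1: S_1 = 45 + -10*1 = 35
i=2: S_2 = 45 + -10*2 = 25
i=3: S_3 = 45 + -10*3 = 15
The first 4 terms are: [45, 35, 25, 15]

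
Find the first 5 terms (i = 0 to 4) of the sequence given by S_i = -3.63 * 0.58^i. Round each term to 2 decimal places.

This is a geometric sequence.
i=0: S_0 = -3.63 * 0.58^0 = -3.63
i=1: S_1 = -3.63 * 0.58^1 ≈ -2.11
i=2: S_2 = -3.63 * 0.58^2 ≈ -1.22
i=3: S_3 = -3.63 * 0.58^3 ≈ -0.71
i=4: S_4 = -3.63 * 0.58^4 ≈ -0.41
The first 5 terms are: [-3.63, -2.11, -1.22, -0.71, -0.41]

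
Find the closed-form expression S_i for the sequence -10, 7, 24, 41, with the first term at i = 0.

Check differences: 7 - -10 = 17
24 - 7 = 17
Common difference d = 17.
First term a = -10.
Formula: S_i = -10 + 17*i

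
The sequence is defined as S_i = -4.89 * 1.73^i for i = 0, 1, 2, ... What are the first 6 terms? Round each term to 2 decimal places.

This is a geometric sequence.
i=0: S_0 = -4.89 * 1.73^0 = -4.89
i=1: S_1 = -4.89 * 1.73^1 ≈ -8.46
i=2: S_2 = -4.89 * 1.73^2 ≈ -14.64
i=3: S_3 = -4.89 * 1.73^3 ≈ -25.32
i=4: S_4 = -4.89 * 1.73^4 ≈ -43.8
i=5: S_5 = -4.89 * 1.73^5 ≈ -75.78
The first 6 terms are: [-4.89, -8.46, -14.64, -25.32, -43.8, -75.78]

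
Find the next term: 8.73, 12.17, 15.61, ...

Differences: 12.17 - 8.73 = 3.44
This is an arithmetic sequence with common difference d = 3.44.
Next term = 15.61 + 3.44 = 19.05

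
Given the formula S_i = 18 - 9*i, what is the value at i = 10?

S_10 = 18 + -9*10 = 18 + -90 = -72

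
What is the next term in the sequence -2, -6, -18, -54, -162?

Ratios: -6 / -2 = 3.0
This is a geometric sequence with common ratio r = 3.
Next term = -162 * 3 = -486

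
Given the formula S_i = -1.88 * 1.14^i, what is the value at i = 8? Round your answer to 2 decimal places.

S_8 = -1.88 * 1.14^8 ≈ -1.88 * 2.8526 ≈ -5.36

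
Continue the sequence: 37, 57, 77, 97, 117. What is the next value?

Differences: 57 - 37 = 20
This is an arithmetic sequence with common difference d = 20.
Next term = 117 + 20 = 137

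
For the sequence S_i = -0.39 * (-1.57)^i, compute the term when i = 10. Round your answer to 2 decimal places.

S_10 = -0.39 * (-1.57)^10 ≈ -0.39 * 90.9906 ≈ -35.49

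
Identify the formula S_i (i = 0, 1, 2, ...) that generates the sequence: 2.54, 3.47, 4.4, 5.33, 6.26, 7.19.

Check differences: 3.47 - 2.54 = 0.93
4.4 - 3.47 = 0.93
Common difference d = 0.93.
First term a = 2.54.
Formula: S_i = 2.54 + 0.93*i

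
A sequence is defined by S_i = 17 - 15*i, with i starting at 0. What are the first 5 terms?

This is an arithmetic sequence.
i=0: S_0 = 17 + -15*0 = 17
i=1: S_1 = 17 + -15*1 = 2
i=2: S_2 = 17 + -15*2 = -13
i=3: S_3 = 17 + -15*3 = -28
i=4: S_4 = 17 + -15*4 = -43
The first 5 terms are: [17, 2, -13, -28, -43]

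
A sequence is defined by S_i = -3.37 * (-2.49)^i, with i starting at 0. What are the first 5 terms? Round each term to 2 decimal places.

This is a geometric sequence.
i=0: S_0 = -3.37 * (-2.49)^0 = -3.37
i=1: S_1 = -3.37 * (-2.49)^1 ≈ 8.39
i=2: S_2 = -3.37 * (-2.49)^2 ≈ -20.89
i=3: S_3 = -3.37 * (-2.49)^3 ≈ 52.03
i=4: S_4 = -3.37 * (-2.49)^4 ≈ -129.55
The first 5 terms are: [-3.37, 8.39, -20.89, 52.03, -129.55]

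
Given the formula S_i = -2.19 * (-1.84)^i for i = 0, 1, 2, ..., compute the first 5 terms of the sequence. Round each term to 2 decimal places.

This is a geometric sequence.
i=0: S_0 = -2.19 * (-1.84)^0 = -2.19
i=1: S_1 = -2.19 * (-1.84)^1 ≈ 4.03
i=2: S_2 = -2.19 * (-1.84)^2 ≈ -7.41
i=3: S_3 = -2.19 * (-1.84)^3 ≈ 13.64
i=4: S_4 = -2.19 * (-1.84)^4 ≈ -25.1
The first 5 terms are: [-2.19, 4.03, -7.41, 13.64, -25.1]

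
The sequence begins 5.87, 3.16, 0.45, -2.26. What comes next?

Differences: 3.16 - 5.87 = -2.71
This is an arithmetic sequence with common difference d = -2.71.
Next term = -2.26 + -2.71 = -4.97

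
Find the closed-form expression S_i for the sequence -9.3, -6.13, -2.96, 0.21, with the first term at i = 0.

Check differences: -6.13 - -9.3 = 3.17
-2.96 - -6.13 = 3.17
Common difference d = 3.17.
First term a = -9.3.
Formula: S_i = -9.30 + 3.17*i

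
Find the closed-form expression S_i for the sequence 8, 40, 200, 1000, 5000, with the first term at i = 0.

Check ratios: 40 / 8 = 5.0
Common ratio r = 5.
First term a = 8.
Formula: S_i = 8 * 5^i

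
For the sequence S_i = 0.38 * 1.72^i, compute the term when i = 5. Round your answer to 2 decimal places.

S_5 = 0.38 * 1.72^5 ≈ 0.38 * 15.0537 ≈ 5.72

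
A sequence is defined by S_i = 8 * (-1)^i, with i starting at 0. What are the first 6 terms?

This is a geometric sequence.
i=0: S_0 = 8 * (-1)^0 = 8
i=1: S_1 = 8 * (-1)^1 = -8
i=2: S_2 = 8 * (-1)^2 = 8
i=3: S_3 = 8 * (-1)^3 = -8
i=4: S_4 = 8 * (-1)^4 = 8
i=5: S_5 = 8 * (-1)^5 = -8
The first 6 terms are: [8, -8, 8, -8, 8, -8]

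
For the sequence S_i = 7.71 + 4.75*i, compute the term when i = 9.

S_9 = 7.71 + 4.75*9 = 7.71 + 42.75 = 50.46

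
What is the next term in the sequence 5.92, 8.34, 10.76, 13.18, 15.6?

Differences: 8.34 - 5.92 = 2.42
This is an arithmetic sequence with common difference d = 2.42.
Next term = 15.6 + 2.42 = 18.02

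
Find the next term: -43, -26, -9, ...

Differences: -26 - -43 = 17
This is an arithmetic sequence with common difference d = 17.
Next term = -9 + 17 = 8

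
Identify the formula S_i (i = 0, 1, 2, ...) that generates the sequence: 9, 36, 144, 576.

Check ratios: 36 / 9 = 4.0
Common ratio r = 4.
First term a = 9.
Formula: S_i = 9 * 4^i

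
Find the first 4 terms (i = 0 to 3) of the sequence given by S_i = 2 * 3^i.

This is a geometric sequence.
i=0: S_0 = 2 * 3^0 = 2
i=1: S_1 = 2 * 3^1 = 6
i=2: S_2 = 2 * 3^2 = 18
i=3: S_3 = 2 * 3^3 = 54
The first 4 terms are: [2, 6, 18, 54]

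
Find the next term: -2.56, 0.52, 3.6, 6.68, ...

Differences: 0.52 - -2.56 = 3.08
This is an arithmetic sequence with common difference d = 3.08.
Next term = 6.68 + 3.08 = 9.76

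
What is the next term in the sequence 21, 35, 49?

Differences: 35 - 21 = 14
This is an arithmetic sequence with common difference d = 14.
Next term = 49 + 14 = 63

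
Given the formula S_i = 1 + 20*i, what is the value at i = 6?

S_6 = 1 + 20*6 = 1 + 120 = 121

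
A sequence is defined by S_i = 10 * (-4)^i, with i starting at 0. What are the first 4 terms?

This is a geometric sequence.
i=0: S_0 = 10 * (-4)^0 = 10
i=1: S_1 = 10 * (-4)^1 = -40
i=2: S_2 = 10 * (-4)^2 = 160
i=3: S_3 = 10 * (-4)^3 = -640
The first 4 terms are: [10, -40, 160, -640]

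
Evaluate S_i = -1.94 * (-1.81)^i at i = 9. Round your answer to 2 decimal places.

S_9 = -1.94 * (-1.81)^9 ≈ -1.94 * -208.5005 ≈ 404.49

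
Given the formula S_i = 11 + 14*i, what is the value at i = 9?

S_9 = 11 + 14*9 = 11 + 126 = 137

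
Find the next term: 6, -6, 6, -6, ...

Ratios: -6 / 6 = -1.0
This is a geometric sequence with common ratio r = -1.
Next term = -6 * -1 = 6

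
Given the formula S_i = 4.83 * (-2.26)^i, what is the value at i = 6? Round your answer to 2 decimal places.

S_6 = 4.83 * (-2.26)^6 ≈ 4.83 * 133.2449 ≈ 643.57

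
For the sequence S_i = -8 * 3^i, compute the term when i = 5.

S_5 = -8 * 3^5 = -8 * 243 = -1944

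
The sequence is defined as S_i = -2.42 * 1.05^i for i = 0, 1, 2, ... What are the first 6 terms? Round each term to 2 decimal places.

This is a geometric sequence.
i=0: S_0 = -2.42 * 1.05^0 = -2.42
i=1: S_1 = -2.42 * 1.05^1 ≈ -2.54
i=2: S_2 = -2.42 * 1.05^2 ≈ -2.67
i=3: S_3 = -2.42 * 1.05^3 ≈ -2.8
i=4: S_4 = -2.42 * 1.05^4 ≈ -2.94
i=5: S_5 = -2.42 * 1.05^5 ≈ -3.09
The first 6 terms are: [-2.42, -2.54, -2.67, -2.8, -2.94, -3.09]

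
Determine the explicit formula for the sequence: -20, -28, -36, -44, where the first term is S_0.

Check differences: -28 - -20 = -8
-36 - -28 = -8
Common difference d = -8.
First term a = -20.
Formula: S_i = -20 - 8*i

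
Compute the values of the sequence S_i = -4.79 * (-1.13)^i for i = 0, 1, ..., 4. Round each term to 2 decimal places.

This is a geometric sequence.
i=0: S_0 = -4.79 * (-1.13)^0 = -4.79
i=1: S_1 = -4.79 * (-1.13)^1 ≈ 5.41
i=2: S_2 = -4.79 * (-1.13)^2 ≈ -6.12
i=3: S_3 = -4.79 * (-1.13)^3 ≈ 6.91
i=4: S_4 = -4.79 * (-1.13)^4 ≈ -7.81
The first 5 terms are: [-4.79, 5.41, -6.12, 6.91, -7.81]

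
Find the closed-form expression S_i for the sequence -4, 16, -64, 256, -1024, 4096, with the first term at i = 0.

Check ratios: 16 / -4 = -4.0
Common ratio r = -4.
First term a = -4.
Formula: S_i = -4 * (-4)^i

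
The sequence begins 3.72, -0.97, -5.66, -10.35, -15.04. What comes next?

Differences: -0.97 - 3.72 = -4.69
This is an arithmetic sequence with common difference d = -4.69.
Next term = -15.04 + -4.69 = -19.73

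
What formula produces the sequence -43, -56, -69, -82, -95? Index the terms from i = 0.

Check differences: -56 - -43 = -13
-69 - -56 = -13
Common difference d = -13.
First term a = -43.
Formula: S_i = -43 - 13*i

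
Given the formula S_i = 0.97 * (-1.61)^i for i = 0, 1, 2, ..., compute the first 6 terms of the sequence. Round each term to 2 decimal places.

This is a geometric sequence.
i=0: S_0 = 0.97 * (-1.61)^0 = 0.97
i=1: S_1 = 0.97 * (-1.61)^1 ≈ -1.56
i=2: S_2 = 0.97 * (-1.61)^2 ≈ 2.51
i=3: S_3 = 0.97 * (-1.61)^3 ≈ -4.05
i=4: S_4 = 0.97 * (-1.61)^4 ≈ 6.52
i=5: S_5 = 0.97 * (-1.61)^5 ≈ -10.49
The first 6 terms are: [0.97, -1.56, 2.51, -4.05, 6.52, -10.49]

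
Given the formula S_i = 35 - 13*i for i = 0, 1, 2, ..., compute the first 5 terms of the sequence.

This is an arithmetic sequence.
i=0: S_0 = 35 + -13*0 = 35
i=1: S_1 = 35 + -13*1 = 22
i=2: S_2 = 35 + -13*2 = 9
i=3: S_3 = 35 + -13*3 = -4
i=4: S_4 = 35 + -13*4 = -17
The first 5 terms are: [35, 22, 9, -4, -17]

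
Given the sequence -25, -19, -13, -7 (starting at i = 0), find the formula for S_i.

Check differences: -19 - -25 = 6
-13 - -19 = 6
Common difference d = 6.
First term a = -25.
Formula: S_i = -25 + 6*i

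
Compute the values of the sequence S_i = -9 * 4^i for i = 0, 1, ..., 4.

This is a geometric sequence.
i=0: S_0 = -9 * 4^0 = -9
i=1: S_1 = -9 * 4^1 = -36
i=2: S_2 = -9 * 4^2 = -144
i=3: S_3 = -9 * 4^3 = -576
i=4: S_4 = -9 * 4^4 = -2304
The first 5 terms are: [-9, -36, -144, -576, -2304]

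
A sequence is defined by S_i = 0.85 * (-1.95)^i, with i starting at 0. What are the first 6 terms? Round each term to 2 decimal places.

This is a geometric sequence.
i=0: S_0 = 0.85 * (-1.95)^0 = 0.85
i=1: S_1 = 0.85 * (-1.95)^1 ≈ -1.66
i=2: S_2 = 0.85 * (-1.95)^2 ≈ 3.23
i=3: S_3 = 0.85 * (-1.95)^3 ≈ -6.3
i=4: S_4 = 0.85 * (-1.95)^4 ≈ 12.29
i=5: S_5 = 0.85 * (-1.95)^5 ≈ -23.97
The first 6 terms are: [0.85, -1.66, 3.23, -6.3, 12.29, -23.97]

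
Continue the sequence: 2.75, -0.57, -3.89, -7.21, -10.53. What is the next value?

Differences: -0.57 - 2.75 = -3.32
This is an arithmetic sequence with common difference d = -3.32.
Next term = -10.53 + -3.32 = -13.85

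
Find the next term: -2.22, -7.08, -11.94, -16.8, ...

Differences: -7.08 - -2.22 = -4.86
This is an arithmetic sequence with common difference d = -4.86.
Next term = -16.8 + -4.86 = -21.66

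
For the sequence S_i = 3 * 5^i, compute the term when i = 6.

S_6 = 3 * 5^6 = 3 * 15625 = 46875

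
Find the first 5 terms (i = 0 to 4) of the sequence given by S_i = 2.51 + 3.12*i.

This is an arithmetic sequence.
i=0: S_0 = 2.51 + 3.12*0 = 2.51
i=1: S_1 = 2.51 + 3.12*1 = 5.63
i=2: S_2 = 2.51 + 3.12*2 = 8.75
i=3: S_3 = 2.51 + 3.12*3 = 11.87
i=4: S_4 = 2.51 + 3.12*4 = 14.99
The first 5 terms are: [2.51, 5.63, 8.75, 11.87, 14.99]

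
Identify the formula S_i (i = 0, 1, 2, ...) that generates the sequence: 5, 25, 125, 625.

Check ratios: 25 / 5 = 5.0
Common ratio r = 5.
First term a = 5.
Formula: S_i = 5 * 5^i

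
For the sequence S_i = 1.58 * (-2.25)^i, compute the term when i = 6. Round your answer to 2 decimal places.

S_6 = 1.58 * (-2.25)^6 ≈ 1.58 * 129.7463 ≈ 205.0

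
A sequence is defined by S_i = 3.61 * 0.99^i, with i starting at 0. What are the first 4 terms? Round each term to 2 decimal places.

This is a geometric sequence.
i=0: S_0 = 3.61 * 0.99^0 = 3.61
i=1: S_1 = 3.61 * 0.99^1 ≈ 3.57
i=2: S_2 = 3.61 * 0.99^2 ≈ 3.54
i=3: S_3 = 3.61 * 0.99^3 ≈ 3.5
The first 4 terms are: [3.61, 3.57, 3.54, 3.5]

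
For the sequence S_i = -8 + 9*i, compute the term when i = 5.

S_5 = -8 + 9*5 = -8 + 45 = 37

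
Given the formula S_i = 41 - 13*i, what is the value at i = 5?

S_5 = 41 + -13*5 = 41 + -65 = -24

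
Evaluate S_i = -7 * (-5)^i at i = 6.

S_6 = -7 * (-5)^6 = -7 * 15625 = -109375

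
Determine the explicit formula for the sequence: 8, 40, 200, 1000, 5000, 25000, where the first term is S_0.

Check ratios: 40 / 8 = 5.0
Common ratio r = 5.
First term a = 8.
Formula: S_i = 8 * 5^i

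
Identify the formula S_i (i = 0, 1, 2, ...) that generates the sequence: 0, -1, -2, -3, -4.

Check differences: -1 - 0 = -1
-2 - -1 = -1
Common difference d = -1.
First term a = 0.
Formula: S_i = 0 - 1*i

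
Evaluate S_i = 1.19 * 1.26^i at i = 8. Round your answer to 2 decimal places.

S_8 = 1.19 * 1.26^8 ≈ 1.19 * 6.3528 ≈ 7.56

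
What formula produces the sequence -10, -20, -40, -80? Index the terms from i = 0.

Check ratios: -20 / -10 = 2.0
Common ratio r = 2.
First term a = -10.
Formula: S_i = -10 * 2^i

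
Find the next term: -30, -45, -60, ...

Differences: -45 - -30 = -15
This is an arithmetic sequence with common difference d = -15.
Next term = -60 + -15 = -75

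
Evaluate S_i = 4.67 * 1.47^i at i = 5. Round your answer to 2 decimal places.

S_5 = 4.67 * 1.47^5 ≈ 4.67 * 6.8641 ≈ 32.06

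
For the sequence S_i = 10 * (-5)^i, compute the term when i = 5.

S_5 = 10 * (-5)^5 = 10 * -3125 = -31250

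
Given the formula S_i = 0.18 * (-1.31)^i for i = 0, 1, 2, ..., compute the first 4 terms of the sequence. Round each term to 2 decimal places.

This is a geometric sequence.
i=0: S_0 = 0.18 * (-1.31)^0 = 0.18
i=1: S_1 = 0.18 * (-1.31)^1 ≈ -0.24
i=2: S_2 = 0.18 * (-1.31)^2 ≈ 0.31
i=3: S_3 = 0.18 * (-1.31)^3 ≈ -0.4
The first 4 terms are: [0.18, -0.24, 0.31, -0.4]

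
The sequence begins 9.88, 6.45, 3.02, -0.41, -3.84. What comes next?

Differences: 6.45 - 9.88 = -3.43
This is an arithmetic sequence with common difference d = -3.43.
Next term = -3.84 + -3.43 = -7.27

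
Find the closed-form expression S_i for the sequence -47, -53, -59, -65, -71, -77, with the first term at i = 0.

Check differences: -53 - -47 = -6
-59 - -53 = -6
Common difference d = -6.
First term a = -47.
Formula: S_i = -47 - 6*i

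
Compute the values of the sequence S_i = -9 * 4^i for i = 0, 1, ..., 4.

This is a geometric sequence.
i=0: S_0 = -9 * 4^0 = -9
i=1: S_1 = -9 * 4^1 = -36
i=2: S_2 = -9 * 4^2 = -144
i=3: S_3 = -9 * 4^3 = -576
i=4: S_4 = -9 * 4^4 = -2304
The first 5 terms are: [-9, -36, -144, -576, -2304]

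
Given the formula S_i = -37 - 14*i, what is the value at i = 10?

S_10 = -37 + -14*10 = -37 + -140 = -177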